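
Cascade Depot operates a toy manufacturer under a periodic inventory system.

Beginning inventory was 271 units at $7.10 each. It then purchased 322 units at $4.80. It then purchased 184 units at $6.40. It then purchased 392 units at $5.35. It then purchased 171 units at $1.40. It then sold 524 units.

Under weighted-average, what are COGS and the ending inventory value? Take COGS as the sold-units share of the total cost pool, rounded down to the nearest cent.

COGS = $2,731.01; ending inventory = $4,252.89

Sale 1, sell 524: 524/1340 × $6,983.90 → $2,731.01
Ending inventory (cost pool remaining) = $4,252.89
Check: goods available $6,983.90 = COGS $2,731.01 + ending $4,252.89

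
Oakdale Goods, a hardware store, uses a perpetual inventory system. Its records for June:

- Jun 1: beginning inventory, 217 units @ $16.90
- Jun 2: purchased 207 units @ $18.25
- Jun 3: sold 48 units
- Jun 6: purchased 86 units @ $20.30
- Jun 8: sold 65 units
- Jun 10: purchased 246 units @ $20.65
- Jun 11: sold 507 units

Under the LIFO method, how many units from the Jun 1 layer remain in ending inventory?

136

Jun 3, 48 sold [LIFO — newest first]: 48 @ $18.25 = $876.00
Jun 8, 65 sold [LIFO — newest first]: 65 @ $20.30 = $1,319.50
Jun 11, 507 sold [LIFO — newest first]: 246 @ $20.65 + 21 @ $20.30 + 159 @ $18.25 + 81 @ $16.90 = $9,776.85
Total COGS = $876.00 + $1,319.50 + $9,776.85 = $11,972.35
Ending inventory: 136 @ $16.90 = $2,298.40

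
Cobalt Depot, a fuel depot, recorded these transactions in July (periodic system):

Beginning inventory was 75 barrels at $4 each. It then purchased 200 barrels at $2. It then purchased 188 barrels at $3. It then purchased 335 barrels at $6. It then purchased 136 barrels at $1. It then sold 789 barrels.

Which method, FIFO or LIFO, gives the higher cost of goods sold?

FIFO COGS: 75 @ $4 + 200 @ $2 + 188 @ $3 + 326 @ $6 = $3,220
LIFO COGS: 136 @ $1 + 335 @ $6 + 188 @ $3 + 130 @ $2 = $2,970

FIFO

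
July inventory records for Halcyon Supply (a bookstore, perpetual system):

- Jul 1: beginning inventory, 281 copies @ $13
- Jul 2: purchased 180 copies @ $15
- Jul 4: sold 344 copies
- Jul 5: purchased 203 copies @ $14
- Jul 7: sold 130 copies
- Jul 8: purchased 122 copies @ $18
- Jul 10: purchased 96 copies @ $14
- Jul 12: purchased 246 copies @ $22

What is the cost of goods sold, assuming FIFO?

Jul 4, 344 sold [FIFO — oldest first]: 281 @ $13 + 63 @ $15 = $4,598
Jul 7, 130 sold [FIFO — oldest first]: 117 @ $15 + 13 @ $14 = $1,937
Total COGS = $4,598 + $1,937 = $6,535
Ending inventory: 190 @ $14 + 122 @ $18 + 96 @ $14 + 246 @ $22 = $11,612

COGS = $6,535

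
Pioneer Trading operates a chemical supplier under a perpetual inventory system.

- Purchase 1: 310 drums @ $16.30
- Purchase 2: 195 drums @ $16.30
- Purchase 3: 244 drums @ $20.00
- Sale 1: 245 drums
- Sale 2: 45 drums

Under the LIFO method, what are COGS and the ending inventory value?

Sale 1 (245) [LIFO — newest first]: 244 @ $20.00 + 1 @ $16.30 = $4,896.30
Sale 2 (45) [LIFO — newest first]: 45 @ $16.30 = $733.50
Total COGS = $4,896.30 + $733.50 = $5,629.80
Ending inventory: 310 @ $16.30 + 149 @ $16.30 = $7,481.70
Check: goods available $13,111.50 = COGS $5,629.80 + ending $7,481.70

COGS = $5,629.80; ending inventory = $7,481.70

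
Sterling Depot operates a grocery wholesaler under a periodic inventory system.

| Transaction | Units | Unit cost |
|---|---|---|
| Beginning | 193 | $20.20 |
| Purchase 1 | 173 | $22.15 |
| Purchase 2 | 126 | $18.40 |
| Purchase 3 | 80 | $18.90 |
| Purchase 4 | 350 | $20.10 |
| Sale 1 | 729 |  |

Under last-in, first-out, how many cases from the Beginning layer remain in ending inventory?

Sale 1 (729) [LIFO — newest first]: 350 @ $20.10 + 80 @ $18.90 + 126 @ $18.40 + 173 @ $22.15 = $14,697.35
Ending inventory: 193 @ $20.20 = $3,898.60

193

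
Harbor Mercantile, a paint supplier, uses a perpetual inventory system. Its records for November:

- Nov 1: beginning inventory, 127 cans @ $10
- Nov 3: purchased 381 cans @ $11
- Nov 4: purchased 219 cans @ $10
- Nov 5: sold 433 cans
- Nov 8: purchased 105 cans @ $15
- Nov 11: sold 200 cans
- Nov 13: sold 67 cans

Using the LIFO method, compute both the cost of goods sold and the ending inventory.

Nov 5, 433 sold [LIFO — newest first]: 219 @ $10 + 214 @ $11 = $4,544
Nov 11, 200 sold [LIFO — newest first]: 105 @ $15 + 95 @ $11 = $2,620
Nov 13, 67 sold [LIFO — newest first]: 67 @ $11 = $737
Total COGS = $4,544 + $2,620 + $737 = $7,901
Ending inventory: 127 @ $10 + 5 @ $11 = $1,325

COGS = $7,901; ending inventory = $1,325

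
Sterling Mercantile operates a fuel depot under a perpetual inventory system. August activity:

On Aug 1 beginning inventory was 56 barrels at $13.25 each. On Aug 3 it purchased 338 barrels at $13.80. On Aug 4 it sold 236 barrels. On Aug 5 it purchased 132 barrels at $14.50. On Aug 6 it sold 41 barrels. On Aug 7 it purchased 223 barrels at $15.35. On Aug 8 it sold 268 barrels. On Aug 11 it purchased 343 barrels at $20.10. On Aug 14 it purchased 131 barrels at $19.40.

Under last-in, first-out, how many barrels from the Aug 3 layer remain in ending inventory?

Aug 4, 236 sold [LIFO — newest first]: 236 @ $13.80 = $3,256.80
Aug 6, 41 sold [LIFO — newest first]: 41 @ $14.50 = $594.50
Aug 8, 268 sold [LIFO — newest first]: 223 @ $15.35 + 45 @ $14.50 = $4,075.55
Total COGS = $3,256.80 + $594.50 + $4,075.55 = $7,926.85
Ending inventory: 56 @ $13.25 + 102 @ $13.80 + 46 @ $14.50 + 343 @ $20.10 + 131 @ $19.40 = $12,252.30

102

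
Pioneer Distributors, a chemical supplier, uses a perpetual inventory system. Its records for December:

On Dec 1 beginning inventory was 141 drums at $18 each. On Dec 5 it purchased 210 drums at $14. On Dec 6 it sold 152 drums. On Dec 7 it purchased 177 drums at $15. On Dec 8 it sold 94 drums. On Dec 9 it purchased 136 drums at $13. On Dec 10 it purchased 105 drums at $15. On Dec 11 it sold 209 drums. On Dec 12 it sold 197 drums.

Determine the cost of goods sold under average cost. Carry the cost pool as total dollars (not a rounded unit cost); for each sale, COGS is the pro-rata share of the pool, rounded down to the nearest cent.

After Dec 1: 141 on hand, pool $2,538.00 (≈ $18.0000 each)
After Dec 5: 351 on hand, pool $5,478.00 (≈ $15.6068 each)
Dec 6, sell 152: 152/351 × $5,478.00 → $2,372.23
After Dec 7: 376 on hand, pool $5,760.77 (≈ $15.3212 each)
Dec 8, sell 94: 94/376 × $5,760.77 → $1,440.19
After Dec 9: 418 on hand, pool $6,088.58 (≈ $14.5660 each)
After Dec 10: 523 on hand, pool $7,663.58 (≈ $14.6531 each)
Dec 11, sell 209: 209/523 × $7,663.58 → $3,062.50
Dec 12, sell 197: 197/314 × $4,601.08 → $2,886.66
Total COGS = $2,372.23 + $1,440.19 + $3,062.50 + $2,886.66 = $9,761.58
Ending inventory (cost pool remaining) = $1,714.42
Check: goods available $11,476.00 = COGS $9,761.58 + ending $1,714.42

COGS = $9,761.58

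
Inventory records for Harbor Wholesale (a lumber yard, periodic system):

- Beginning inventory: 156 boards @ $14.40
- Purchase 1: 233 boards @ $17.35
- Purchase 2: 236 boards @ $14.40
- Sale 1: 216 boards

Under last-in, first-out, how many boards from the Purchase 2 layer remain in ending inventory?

20

Sale 1 (216) [LIFO — newest first]: 216 @ $14.40 = $3,110.40
Ending inventory: 156 @ $14.40 + 233 @ $17.35 + 20 @ $14.40 = $6,576.95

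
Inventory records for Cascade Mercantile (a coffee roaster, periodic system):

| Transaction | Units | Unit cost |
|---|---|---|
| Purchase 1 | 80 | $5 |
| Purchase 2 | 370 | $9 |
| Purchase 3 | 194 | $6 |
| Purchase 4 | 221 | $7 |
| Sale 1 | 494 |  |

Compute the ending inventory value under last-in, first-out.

Sale 1 (494) [LIFO — newest first]: 221 @ $7 + 194 @ $6 + 79 @ $9 = $3,422
Ending inventory: 80 @ $5 + 291 @ $9 = $3,019

Ending inventory = $3,019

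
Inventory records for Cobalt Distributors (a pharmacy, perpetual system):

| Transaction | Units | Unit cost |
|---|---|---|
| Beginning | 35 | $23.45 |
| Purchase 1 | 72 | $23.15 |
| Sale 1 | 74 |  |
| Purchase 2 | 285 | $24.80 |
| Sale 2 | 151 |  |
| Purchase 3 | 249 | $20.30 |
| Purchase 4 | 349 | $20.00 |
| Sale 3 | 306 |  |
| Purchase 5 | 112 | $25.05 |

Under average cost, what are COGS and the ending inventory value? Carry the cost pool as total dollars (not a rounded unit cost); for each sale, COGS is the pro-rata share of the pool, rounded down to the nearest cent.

COGS = $11,900.60; ending inventory = $12,495.25

After Beginning: 35 on hand, pool $820.75 (≈ $23.4500 each)
After Purchase 1: 107 on hand, pool $2,487.55 (≈ $23.2481 each)
Sale 1, sell 74: 74/107 × $2,487.55 → $1,720.36
After Purchase 2: 318 on hand, pool $7,835.19 (≈ $24.6390 each)
Sale 2, sell 151: 151/318 × $7,835.19 → $3,720.48
After Purchase 3: 416 on hand, pool $9,169.41 (≈ $22.0419 each)
After Purchase 4: 765 on hand, pool $16,149.41 (≈ $21.1103 each)
Sale 3, sell 306: 306/765 × $16,149.41 → $6,459.76
After Purchase 5: 571 on hand, pool $12,495.25 (≈ $21.8831 each)
Total COGS = $1,720.36 + $3,720.48 + $6,459.76 = $11,900.60
Ending inventory (cost pool remaining) = $12,495.25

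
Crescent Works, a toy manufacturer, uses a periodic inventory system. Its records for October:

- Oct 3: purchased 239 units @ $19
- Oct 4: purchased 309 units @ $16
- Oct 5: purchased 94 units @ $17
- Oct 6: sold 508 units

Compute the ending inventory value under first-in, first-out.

Ending inventory = $2,238

Oct 6, 508 sold [FIFO — oldest first]: 239 @ $19 + 269 @ $16 = $8,845
Ending inventory: 40 @ $16 + 94 @ $17 = $2,238
Check: goods available $11,083 = COGS $8,845 + ending $2,238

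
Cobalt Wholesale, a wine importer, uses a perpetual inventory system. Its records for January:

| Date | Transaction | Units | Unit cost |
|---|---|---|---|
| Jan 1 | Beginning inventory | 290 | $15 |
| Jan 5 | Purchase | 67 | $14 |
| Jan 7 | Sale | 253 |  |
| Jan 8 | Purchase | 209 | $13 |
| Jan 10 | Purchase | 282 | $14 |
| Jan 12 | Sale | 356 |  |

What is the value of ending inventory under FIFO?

Jan 7, 253 sold [FIFO — oldest first]: 253 @ $15 = $3,795
Jan 12, 356 sold [FIFO — oldest first]: 37 @ $15 + 67 @ $14 + 209 @ $13 + 43 @ $14 = $4,812
Total COGS = $3,795 + $4,812 = $8,607
Ending inventory: 239 @ $14 = $3,346

Ending inventory = $3,346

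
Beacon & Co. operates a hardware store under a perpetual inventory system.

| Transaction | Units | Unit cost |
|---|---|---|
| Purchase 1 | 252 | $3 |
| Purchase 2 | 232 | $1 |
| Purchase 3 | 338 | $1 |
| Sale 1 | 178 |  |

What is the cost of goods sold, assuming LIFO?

COGS = $178

Sale 1 (178) [LIFO — newest first]: 178 @ $1 = $178
Ending inventory: 252 @ $3 + 232 @ $1 + 160 @ $1 = $1,148
Check: goods available $1,326 = COGS $178 + ending $1,148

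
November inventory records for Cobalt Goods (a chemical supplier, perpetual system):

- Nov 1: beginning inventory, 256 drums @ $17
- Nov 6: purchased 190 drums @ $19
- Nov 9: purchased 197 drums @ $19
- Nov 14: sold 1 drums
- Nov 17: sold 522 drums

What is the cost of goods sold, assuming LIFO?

Nov 14, 1 sold [LIFO — newest first]: 1 @ $19 = $19
Nov 17, 522 sold [LIFO — newest first]: 196 @ $19 + 190 @ $19 + 136 @ $17 = $9,646
Total COGS = $19 + $9,646 = $9,665
Ending inventory: 120 @ $17 = $2,040

COGS = $9,665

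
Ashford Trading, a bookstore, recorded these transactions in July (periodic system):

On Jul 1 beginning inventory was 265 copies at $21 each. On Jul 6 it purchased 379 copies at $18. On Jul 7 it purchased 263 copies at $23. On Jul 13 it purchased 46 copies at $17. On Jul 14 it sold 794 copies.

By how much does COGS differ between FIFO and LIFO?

$42

FIFO COGS: 265 @ $21 + 379 @ $18 + 150 @ $23 = $15,837
LIFO COGS: 46 @ $17 + 263 @ $23 + 379 @ $18 + 106 @ $21 = $15,879
Difference = |$15,837 − $15,879| = $42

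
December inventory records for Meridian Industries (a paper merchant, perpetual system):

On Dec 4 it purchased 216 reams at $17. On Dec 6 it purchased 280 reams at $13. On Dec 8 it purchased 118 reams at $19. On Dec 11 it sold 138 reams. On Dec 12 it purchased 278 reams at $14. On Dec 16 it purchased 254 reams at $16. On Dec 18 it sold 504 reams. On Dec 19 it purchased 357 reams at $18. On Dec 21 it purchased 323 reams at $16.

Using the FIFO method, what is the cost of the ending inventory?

Dec 11, 138 sold [FIFO — oldest first]: 138 @ $17 = $2,346
Dec 18, 504 sold [FIFO — oldest first]: 78 @ $17 + 280 @ $13 + 118 @ $19 + 28 @ $14 = $7,600
Total COGS = $2,346 + $7,600 = $9,946
Ending inventory: 250 @ $14 + 254 @ $16 + 357 @ $18 + 323 @ $16 = $19,158
Check: goods available $29,104 = COGS $9,946 + ending $19,158

Ending inventory = $19,158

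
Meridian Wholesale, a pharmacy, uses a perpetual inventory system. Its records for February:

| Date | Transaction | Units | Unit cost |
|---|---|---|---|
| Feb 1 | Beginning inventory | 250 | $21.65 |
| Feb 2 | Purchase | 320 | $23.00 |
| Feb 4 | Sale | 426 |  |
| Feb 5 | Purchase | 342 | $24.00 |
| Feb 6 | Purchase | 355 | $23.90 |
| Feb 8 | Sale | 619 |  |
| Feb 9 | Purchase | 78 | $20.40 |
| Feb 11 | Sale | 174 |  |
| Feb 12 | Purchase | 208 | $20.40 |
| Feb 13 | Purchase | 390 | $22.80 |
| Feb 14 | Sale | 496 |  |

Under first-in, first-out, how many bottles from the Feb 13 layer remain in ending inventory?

Feb 4, 426 sold [FIFO — oldest first]: 250 @ $21.65 + 176 @ $23.00 = $9,460.50
Feb 8, 619 sold [FIFO — oldest first]: 144 @ $23.00 + 342 @ $24.00 + 133 @ $23.90 = $14,698.70
Feb 11, 174 sold [FIFO — oldest first]: 174 @ $23.90 = $4,158.60
Feb 14, 496 sold [FIFO — oldest first]: 48 @ $23.90 + 78 @ $20.40 + 208 @ $20.40 + 162 @ $22.80 = $10,675.20
Total COGS = $9,460.50 + $14,698.70 + $4,158.60 + $10,675.20 = $38,993.00
Ending inventory: 228 @ $22.80 = $5,198.40

228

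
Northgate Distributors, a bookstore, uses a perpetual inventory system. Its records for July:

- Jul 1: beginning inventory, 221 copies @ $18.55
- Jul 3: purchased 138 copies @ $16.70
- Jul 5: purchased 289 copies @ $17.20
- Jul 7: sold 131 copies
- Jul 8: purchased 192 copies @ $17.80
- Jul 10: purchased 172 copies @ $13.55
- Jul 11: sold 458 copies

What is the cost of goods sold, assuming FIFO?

Jul 7, 131 sold [FIFO — oldest first]: 131 @ $18.55 = $2,430.05
Jul 11, 458 sold [FIFO — oldest first]: 90 @ $18.55 + 138 @ $16.70 + 230 @ $17.20 = $7,930.10
Total COGS = $2,430.05 + $7,930.10 = $10,360.15
Ending inventory: 59 @ $17.20 + 192 @ $17.80 + 172 @ $13.55 = $6,763.00

COGS = $10,360.15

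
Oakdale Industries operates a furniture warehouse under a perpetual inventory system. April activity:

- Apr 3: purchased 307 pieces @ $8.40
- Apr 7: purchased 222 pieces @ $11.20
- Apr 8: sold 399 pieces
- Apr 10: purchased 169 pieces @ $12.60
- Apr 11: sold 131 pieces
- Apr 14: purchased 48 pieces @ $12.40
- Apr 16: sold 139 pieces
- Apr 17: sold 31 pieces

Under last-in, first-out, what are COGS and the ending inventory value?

Apr 8, 399 sold [LIFO — newest first]: 222 @ $11.20 + 177 @ $8.40 = $3,973.20
Apr 11, 131 sold [LIFO — newest first]: 131 @ $12.60 = $1,650.60
Apr 16, 139 sold [LIFO — newest first]: 48 @ $12.40 + 38 @ $12.60 + 53 @ $8.40 = $1,519.20
Apr 17, 31 sold [LIFO — newest first]: 31 @ $8.40 = $260.40
Total COGS = $3,973.20 + $1,650.60 + $1,519.20 + $260.40 = $7,403.40
Ending inventory: 46 @ $8.40 = $386.40
Check: goods available $7,789.80 = COGS $7,403.40 + ending $386.40

COGS = $7,403.40; ending inventory = $386.40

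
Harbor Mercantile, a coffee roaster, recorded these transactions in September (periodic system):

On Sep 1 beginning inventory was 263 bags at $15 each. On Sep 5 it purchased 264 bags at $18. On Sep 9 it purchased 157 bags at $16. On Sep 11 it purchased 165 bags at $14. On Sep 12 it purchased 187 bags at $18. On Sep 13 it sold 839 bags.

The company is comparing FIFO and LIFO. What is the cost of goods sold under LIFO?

COGS = $13,930

FIFO COGS: 263 @ $15 + 264 @ $18 + 157 @ $16 + 155 @ $14 = $13,379
LIFO COGS: 187 @ $18 + 165 @ $14 + 157 @ $16 + 264 @ $18 + 66 @ $15 = $13,930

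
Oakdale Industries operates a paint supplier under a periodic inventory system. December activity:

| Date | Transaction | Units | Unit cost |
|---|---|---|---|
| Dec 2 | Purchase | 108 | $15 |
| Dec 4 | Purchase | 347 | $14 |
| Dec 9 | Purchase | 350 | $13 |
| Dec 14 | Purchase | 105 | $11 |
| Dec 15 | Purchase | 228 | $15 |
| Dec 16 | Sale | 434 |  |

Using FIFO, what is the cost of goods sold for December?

Dec 16, 434 sold [FIFO — oldest first]: 108 @ $15 + 326 @ $14 = $6,184
Ending inventory: 21 @ $14 + 350 @ $13 + 105 @ $11 + 228 @ $15 = $9,419
Check: goods available $15,603 = COGS $6,184 + ending $9,419

COGS = $6,184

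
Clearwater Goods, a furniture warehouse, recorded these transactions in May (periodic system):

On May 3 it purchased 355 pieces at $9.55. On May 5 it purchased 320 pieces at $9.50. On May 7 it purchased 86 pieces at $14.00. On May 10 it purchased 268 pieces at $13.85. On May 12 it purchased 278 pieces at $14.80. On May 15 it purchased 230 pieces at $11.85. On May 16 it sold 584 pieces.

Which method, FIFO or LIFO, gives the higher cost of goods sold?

FIFO COGS: 355 @ $9.55 + 229 @ $9.50 = $5,565.75
LIFO COGS: 230 @ $11.85 + 278 @ $14.80 + 76 @ $13.85 = $7,892.50

LIFO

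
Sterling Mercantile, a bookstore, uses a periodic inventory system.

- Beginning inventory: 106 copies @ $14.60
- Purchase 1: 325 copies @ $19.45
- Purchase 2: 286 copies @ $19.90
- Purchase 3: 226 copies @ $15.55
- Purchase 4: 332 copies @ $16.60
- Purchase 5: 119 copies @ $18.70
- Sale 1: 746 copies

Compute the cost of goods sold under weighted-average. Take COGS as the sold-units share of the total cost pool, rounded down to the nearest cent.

COGS = $13,277.64

Sale 1, sell 746: 746/1394 × $24,811.05 → $13,277.64
Ending inventory (cost pool remaining) = $11,533.41
Check: goods available $24,811.05 = COGS $13,277.64 + ending $11,533.41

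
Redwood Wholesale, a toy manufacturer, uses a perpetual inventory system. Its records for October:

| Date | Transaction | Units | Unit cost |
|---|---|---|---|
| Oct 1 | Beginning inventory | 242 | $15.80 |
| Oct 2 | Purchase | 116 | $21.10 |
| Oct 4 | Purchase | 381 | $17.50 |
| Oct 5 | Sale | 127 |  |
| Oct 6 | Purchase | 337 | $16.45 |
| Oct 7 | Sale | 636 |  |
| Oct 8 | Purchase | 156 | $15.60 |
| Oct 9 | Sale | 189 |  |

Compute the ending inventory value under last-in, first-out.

Oct 5, 127 sold [LIFO — newest first]: 127 @ $17.50 = $2,222.50
Oct 7, 636 sold [LIFO — newest first]: 337 @ $16.45 + 254 @ $17.50 + 45 @ $21.10 = $10,938.15
Oct 9, 189 sold [LIFO — newest first]: 156 @ $15.60 + 33 @ $21.10 = $3,129.90
Total COGS = $2,222.50 + $10,938.15 + $3,129.90 = $16,290.55
Ending inventory: 242 @ $15.80 + 38 @ $21.10 = $4,625.40

Ending inventory = $4,625.40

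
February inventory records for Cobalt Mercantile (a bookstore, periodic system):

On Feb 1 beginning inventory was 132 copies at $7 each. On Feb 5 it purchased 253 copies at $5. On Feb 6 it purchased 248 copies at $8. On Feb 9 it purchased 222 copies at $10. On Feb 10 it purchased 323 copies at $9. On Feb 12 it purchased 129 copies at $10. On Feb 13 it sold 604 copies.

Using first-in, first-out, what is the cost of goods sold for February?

Feb 13, 604 sold [FIFO — oldest first]: 132 @ $7 + 253 @ $5 + 219 @ $8 = $3,941
Ending inventory: 29 @ $8 + 222 @ $10 + 323 @ $9 + 129 @ $10 = $6,649

COGS = $3,941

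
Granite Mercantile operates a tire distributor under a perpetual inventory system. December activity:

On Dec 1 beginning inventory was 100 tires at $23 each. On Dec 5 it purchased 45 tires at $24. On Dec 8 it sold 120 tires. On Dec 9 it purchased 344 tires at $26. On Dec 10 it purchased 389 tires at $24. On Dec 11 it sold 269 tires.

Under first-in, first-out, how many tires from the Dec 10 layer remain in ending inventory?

389

Dec 8, 120 sold [FIFO — oldest first]: 100 @ $23 + 20 @ $24 = $2,780
Dec 11, 269 sold [FIFO — oldest first]: 25 @ $24 + 244 @ $26 = $6,944
Total COGS = $2,780 + $6,944 = $9,724
Ending inventory: 100 @ $26 + 389 @ $24 = $11,936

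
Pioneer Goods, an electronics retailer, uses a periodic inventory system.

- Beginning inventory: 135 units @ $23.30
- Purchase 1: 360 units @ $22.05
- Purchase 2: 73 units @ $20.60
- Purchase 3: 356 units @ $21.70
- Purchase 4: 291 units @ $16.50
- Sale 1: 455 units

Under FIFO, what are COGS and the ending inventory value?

Sale 1 (455) [FIFO — oldest first]: 135 @ $23.30 + 320 @ $22.05 = $10,201.50
Ending inventory: 40 @ $22.05 + 73 @ $20.60 + 356 @ $21.70 + 291 @ $16.50 = $14,912.50
Check: goods available $25,114.00 = COGS $10,201.50 + ending $14,912.50

COGS = $10,201.50; ending inventory = $14,912.50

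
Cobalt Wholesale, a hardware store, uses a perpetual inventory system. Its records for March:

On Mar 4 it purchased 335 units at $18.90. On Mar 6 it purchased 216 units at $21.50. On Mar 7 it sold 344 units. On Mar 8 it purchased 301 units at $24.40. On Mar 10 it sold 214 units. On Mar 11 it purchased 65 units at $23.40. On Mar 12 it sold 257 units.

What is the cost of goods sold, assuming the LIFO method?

Mar 7, 344 sold [LIFO — newest first]: 216 @ $21.50 + 128 @ $18.90 = $7,063.20
Mar 10, 214 sold [LIFO — newest first]: 214 @ $24.40 = $5,221.60
Mar 12, 257 sold [LIFO — newest first]: 65 @ $23.40 + 87 @ $24.40 + 105 @ $18.90 = $5,628.30
Total COGS = $7,063.20 + $5,221.60 + $5,628.30 = $17,913.10
Ending inventory: 102 @ $18.90 = $1,927.80

COGS = $17,913.10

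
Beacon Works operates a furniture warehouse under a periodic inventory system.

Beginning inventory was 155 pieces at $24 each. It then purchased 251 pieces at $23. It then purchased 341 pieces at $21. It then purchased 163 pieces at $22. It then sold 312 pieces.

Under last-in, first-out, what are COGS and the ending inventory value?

Sale 1 (312) [LIFO — newest first]: 163 @ $22 + 149 @ $21 = $6,715
Ending inventory: 155 @ $24 + 251 @ $23 + 192 @ $21 = $13,525

COGS = $6,715; ending inventory = $13,525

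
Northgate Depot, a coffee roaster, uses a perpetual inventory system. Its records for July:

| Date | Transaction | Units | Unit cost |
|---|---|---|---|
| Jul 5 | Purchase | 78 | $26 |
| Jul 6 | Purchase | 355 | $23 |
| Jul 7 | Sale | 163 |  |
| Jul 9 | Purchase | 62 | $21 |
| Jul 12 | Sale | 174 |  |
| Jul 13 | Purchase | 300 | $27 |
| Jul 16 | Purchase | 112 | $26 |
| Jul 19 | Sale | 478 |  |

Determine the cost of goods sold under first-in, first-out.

COGS = $20,115

Jul 7, 163 sold [FIFO — oldest first]: 78 @ $26 + 85 @ $23 = $3,983
Jul 12, 174 sold [FIFO — oldest first]: 174 @ $23 = $4,002
Jul 19, 478 sold [FIFO — oldest first]: 96 @ $23 + 62 @ $21 + 300 @ $27 + 20 @ $26 = $12,130
Total COGS = $3,983 + $4,002 + $12,130 = $20,115
Ending inventory: 92 @ $26 = $2,392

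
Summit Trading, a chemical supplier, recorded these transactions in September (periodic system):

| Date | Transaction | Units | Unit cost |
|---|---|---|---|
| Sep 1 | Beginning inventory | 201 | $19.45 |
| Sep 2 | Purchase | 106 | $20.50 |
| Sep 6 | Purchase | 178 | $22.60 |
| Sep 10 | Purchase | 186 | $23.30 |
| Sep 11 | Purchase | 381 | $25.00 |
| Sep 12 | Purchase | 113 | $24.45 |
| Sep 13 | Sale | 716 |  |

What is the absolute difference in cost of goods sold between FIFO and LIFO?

$1,871.20

FIFO COGS: 201 @ $19.45 + 106 @ $20.50 + 178 @ $22.60 + 186 @ $23.30 + 45 @ $25.00 = $15,564.05
LIFO COGS: 113 @ $24.45 + 381 @ $25.00 + 186 @ $23.30 + 36 @ $22.60 = $17,435.25
Difference = |$15,564.05 − $17,435.25| = $1,871.20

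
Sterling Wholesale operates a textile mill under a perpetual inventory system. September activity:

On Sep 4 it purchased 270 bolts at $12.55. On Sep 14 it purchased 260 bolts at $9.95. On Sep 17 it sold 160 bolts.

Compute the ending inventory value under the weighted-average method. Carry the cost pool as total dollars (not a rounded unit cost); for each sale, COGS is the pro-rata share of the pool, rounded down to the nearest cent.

Ending inventory = $4,171.58

After Sep 4: 270 on hand, pool $3,388.50 (≈ $12.5500 each)
After Sep 14: 530 on hand, pool $5,975.50 (≈ $11.2745 each)
Sep 17, sell 160: 160/530 × $5,975.50 → $1,803.92
Ending inventory (cost pool remaining) = $4,171.58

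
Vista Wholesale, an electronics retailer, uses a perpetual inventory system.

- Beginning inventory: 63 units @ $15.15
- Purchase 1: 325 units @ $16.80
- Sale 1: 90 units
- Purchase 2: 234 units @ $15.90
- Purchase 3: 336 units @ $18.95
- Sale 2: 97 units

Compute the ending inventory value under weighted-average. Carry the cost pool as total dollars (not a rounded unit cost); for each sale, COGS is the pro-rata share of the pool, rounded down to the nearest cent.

After Beginning: 63 on hand, pool $954.45 (≈ $15.1500 each)
After Purchase 1: 388 on hand, pool $6,414.45 (≈ $16.5321 each)
Sale 1, sell 90: 90/388 × $6,414.45 → $1,487.88
After Purchase 2: 532 on hand, pool $8,647.17 (≈ $16.2541 each)
After Purchase 3: 868 on hand, pool $15,014.37 (≈ $17.2977 each)
Sale 2, sell 97: 97/868 × $15,014.37 → $1,677.87
Total COGS = $1,487.88 + $1,677.87 = $3,165.75
Ending inventory (cost pool remaining) = $13,336.50

Ending inventory = $13,336.50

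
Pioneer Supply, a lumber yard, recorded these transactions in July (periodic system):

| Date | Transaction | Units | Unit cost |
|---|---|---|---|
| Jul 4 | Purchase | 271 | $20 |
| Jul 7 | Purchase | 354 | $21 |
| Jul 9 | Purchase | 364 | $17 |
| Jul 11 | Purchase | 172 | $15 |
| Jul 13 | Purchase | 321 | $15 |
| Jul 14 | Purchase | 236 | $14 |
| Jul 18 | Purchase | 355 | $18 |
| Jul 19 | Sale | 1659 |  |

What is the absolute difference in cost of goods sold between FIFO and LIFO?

$1,207

FIFO COGS: 271 @ $20 + 354 @ $21 + 364 @ $17 + 172 @ $15 + 321 @ $15 + 177 @ $14 = $28,915
LIFO COGS: 355 @ $18 + 236 @ $14 + 321 @ $15 + 172 @ $15 + 364 @ $17 + 211 @ $21 = $27,708
Difference = |$28,915 − $27,708| = $1,207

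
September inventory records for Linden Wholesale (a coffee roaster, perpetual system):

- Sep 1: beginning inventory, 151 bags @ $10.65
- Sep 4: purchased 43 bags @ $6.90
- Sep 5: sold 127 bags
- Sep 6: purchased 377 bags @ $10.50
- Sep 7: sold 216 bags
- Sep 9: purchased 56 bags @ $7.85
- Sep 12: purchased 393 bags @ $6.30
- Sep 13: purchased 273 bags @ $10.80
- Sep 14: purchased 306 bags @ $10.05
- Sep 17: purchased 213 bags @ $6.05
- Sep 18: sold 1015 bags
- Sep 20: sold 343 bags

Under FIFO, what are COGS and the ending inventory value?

COGS = $15,419.65; ending inventory = $671.55

Sep 5, 127 sold [FIFO — oldest first]: 127 @ $10.65 = $1,352.55
Sep 7, 216 sold [FIFO — oldest first]: 24 @ $10.65 + 43 @ $6.90 + 149 @ $10.50 = $2,116.80
Sep 18, 1015 sold [FIFO — oldest first]: 228 @ $10.50 + 56 @ $7.85 + 393 @ $6.30 + 273 @ $10.80 + 65 @ $10.05 = $8,911.15
Sep 20, 343 sold [FIFO — oldest first]: 241 @ $10.05 + 102 @ $6.05 = $3,039.15
Total COGS = $1,352.55 + $2,116.80 + $8,911.15 + $3,039.15 = $15,419.65
Ending inventory: 111 @ $6.05 = $671.55
Check: goods available $16,091.20 = COGS $15,419.65 + ending $671.55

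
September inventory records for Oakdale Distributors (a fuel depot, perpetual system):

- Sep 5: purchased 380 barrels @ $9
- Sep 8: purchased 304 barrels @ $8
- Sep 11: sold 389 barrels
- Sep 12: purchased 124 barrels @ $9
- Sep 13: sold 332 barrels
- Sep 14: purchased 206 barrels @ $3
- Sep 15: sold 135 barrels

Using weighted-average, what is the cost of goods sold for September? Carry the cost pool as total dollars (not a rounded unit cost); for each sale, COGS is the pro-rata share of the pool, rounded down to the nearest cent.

After Sep 5: 380 on hand, pool $3,420.00 (≈ $9.0000 each)
After Sep 8: 684 on hand, pool $5,852.00 (≈ $8.5556 each)
Sep 11, sell 389: 389/684 × $5,852.00 → $3,328.11
After Sep 12: 419 on hand, pool $3,639.89 (≈ $8.6871 each)
Sep 13, sell 332: 332/419 × $3,639.89 → $2,884.11
After Sep 14: 293 on hand, pool $1,373.78 (≈ $4.6887 each)
Sep 15, sell 135: 135/293 × $1,373.78 → $632.97
Total COGS = $3,328.11 + $2,884.11 + $632.97 = $6,845.19
Ending inventory (cost pool remaining) = $740.81

COGS = $6,845.19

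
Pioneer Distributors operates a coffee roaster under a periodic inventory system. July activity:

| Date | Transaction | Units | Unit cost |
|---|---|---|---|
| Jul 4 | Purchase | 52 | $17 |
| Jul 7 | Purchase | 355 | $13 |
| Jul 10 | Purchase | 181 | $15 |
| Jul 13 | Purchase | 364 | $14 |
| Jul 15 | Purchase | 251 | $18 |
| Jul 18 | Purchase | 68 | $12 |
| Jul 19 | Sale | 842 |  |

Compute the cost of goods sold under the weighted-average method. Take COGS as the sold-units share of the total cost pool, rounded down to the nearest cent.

COGS = $12,351.09

Jul 19, sell 842: 842/1271 × $18,644.00 → $12,351.09
Ending inventory (cost pool remaining) = $6,292.91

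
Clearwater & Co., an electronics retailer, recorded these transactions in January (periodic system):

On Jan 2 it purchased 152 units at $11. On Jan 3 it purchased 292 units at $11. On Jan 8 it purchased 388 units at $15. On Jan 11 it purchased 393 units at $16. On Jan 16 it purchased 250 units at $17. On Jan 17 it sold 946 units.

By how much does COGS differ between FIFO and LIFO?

FIFO COGS: 152 @ $11 + 292 @ $11 + 388 @ $15 + 114 @ $16 = $12,528
LIFO COGS: 250 @ $17 + 393 @ $16 + 303 @ $15 = $15,083
Difference = |$12,528 − $15,083| = $2,555

$2,555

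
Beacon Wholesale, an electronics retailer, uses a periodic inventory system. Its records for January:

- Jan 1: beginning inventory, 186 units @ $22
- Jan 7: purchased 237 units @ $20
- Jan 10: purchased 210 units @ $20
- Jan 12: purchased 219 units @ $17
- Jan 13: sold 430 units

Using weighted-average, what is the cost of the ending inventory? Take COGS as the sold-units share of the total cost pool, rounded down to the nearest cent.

Ending inventory = $8,298.84

Jan 13, sell 430: 430/852 × $16,755.00 → $8,456.16
Ending inventory (cost pool remaining) = $8,298.84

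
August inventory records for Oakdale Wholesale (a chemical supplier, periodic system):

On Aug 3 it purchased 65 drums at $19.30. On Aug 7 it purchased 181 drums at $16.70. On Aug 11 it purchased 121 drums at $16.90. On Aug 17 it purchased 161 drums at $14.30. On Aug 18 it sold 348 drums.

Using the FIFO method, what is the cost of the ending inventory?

Aug 18, 348 sold [FIFO — oldest first]: 65 @ $19.30 + 181 @ $16.70 + 102 @ $16.90 = $6,001.00
Ending inventory: 19 @ $16.90 + 161 @ $14.30 = $2,623.40
Check: goods available $8,624.40 = COGS $6,001.00 + ending $2,623.40

Ending inventory = $2,623.40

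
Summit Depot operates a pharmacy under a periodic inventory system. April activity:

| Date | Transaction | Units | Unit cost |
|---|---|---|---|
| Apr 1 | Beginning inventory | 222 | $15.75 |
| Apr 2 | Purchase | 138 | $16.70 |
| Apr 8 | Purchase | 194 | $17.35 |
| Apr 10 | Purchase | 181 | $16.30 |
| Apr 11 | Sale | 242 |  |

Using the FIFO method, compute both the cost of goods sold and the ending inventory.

COGS = $3,830.50; ending inventory = $8,286.80

Apr 11, 242 sold [FIFO — oldest first]: 222 @ $15.75 + 20 @ $16.70 = $3,830.50
Ending inventory: 118 @ $16.70 + 194 @ $17.35 + 181 @ $16.30 = $8,286.80
Check: goods available $12,117.30 = COGS $3,830.50 + ending $8,286.80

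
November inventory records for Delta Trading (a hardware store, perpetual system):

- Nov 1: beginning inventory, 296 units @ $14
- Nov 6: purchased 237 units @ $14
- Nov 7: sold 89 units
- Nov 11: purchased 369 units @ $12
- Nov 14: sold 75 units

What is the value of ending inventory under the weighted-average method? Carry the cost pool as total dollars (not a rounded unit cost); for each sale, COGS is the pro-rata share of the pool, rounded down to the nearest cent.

Ending inventory = $9,662.09

After Nov 1: 296 on hand, pool $4,144.00 (≈ $14.0000 each)
After Nov 6: 533 on hand, pool $7,462.00 (≈ $14.0000 each)
Nov 7, sell 89: 89/533 × $7,462.00 → $1,246.00
After Nov 11: 813 on hand, pool $10,644.00 (≈ $13.0923 each)
Nov 14, sell 75: 75/813 × $10,644.00 → $981.91
Total COGS = $1,246.00 + $981.91 = $2,227.91
Ending inventory (cost pool remaining) = $9,662.09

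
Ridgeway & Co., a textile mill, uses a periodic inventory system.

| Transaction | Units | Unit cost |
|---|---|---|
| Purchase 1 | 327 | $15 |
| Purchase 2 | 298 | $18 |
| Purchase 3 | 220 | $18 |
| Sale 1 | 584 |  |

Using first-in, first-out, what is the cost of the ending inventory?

Ending inventory = $4,698

Sale 1 (584) [FIFO — oldest first]: 327 @ $15 + 257 @ $18 = $9,531
Ending inventory: 41 @ $18 + 220 @ $18 = $4,698
Check: goods available $14,229 = COGS $9,531 + ending $4,698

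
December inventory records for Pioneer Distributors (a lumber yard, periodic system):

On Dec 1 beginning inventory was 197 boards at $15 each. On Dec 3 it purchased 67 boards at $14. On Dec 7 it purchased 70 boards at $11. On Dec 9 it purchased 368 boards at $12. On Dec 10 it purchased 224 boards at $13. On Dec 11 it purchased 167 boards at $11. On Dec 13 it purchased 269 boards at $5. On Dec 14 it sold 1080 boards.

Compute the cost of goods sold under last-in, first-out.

Dec 14, 1080 sold [LIFO — newest first]: 269 @ $5 + 167 @ $11 + 224 @ $13 + 368 @ $12 + 52 @ $11 = $11,082
Ending inventory: 197 @ $15 + 67 @ $14 + 18 @ $11 = $4,091

COGS = $11,082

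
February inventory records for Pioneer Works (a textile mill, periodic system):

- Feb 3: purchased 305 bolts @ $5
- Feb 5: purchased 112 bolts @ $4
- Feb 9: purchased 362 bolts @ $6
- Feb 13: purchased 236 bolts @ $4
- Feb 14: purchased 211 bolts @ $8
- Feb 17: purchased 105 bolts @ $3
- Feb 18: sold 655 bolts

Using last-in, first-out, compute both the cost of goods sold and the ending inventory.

Feb 18, 655 sold [LIFO — newest first]: 105 @ $3 + 211 @ $8 + 236 @ $4 + 103 @ $6 = $3,565
Ending inventory: 305 @ $5 + 112 @ $4 + 259 @ $6 = $3,527

COGS = $3,565; ending inventory = $3,527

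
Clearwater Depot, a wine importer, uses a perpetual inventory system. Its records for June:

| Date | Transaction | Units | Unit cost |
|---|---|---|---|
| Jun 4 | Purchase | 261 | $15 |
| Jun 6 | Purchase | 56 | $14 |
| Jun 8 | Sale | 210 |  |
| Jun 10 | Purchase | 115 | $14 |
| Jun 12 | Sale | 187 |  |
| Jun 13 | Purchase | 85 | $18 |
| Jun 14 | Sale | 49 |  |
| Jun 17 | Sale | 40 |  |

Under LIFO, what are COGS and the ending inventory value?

Jun 8, 210 sold [LIFO — newest first]: 56 @ $14 + 154 @ $15 = $3,094
Jun 12, 187 sold [LIFO — newest first]: 115 @ $14 + 72 @ $15 = $2,690
Jun 14, 49 sold [LIFO — newest first]: 49 @ $18 = $882
Jun 17, 40 sold [LIFO — newest first]: 36 @ $18 + 4 @ $15 = $708
Total COGS = $3,094 + $2,690 + $882 + $708 = $7,374
Ending inventory: 31 @ $15 = $465

COGS = $7,374; ending inventory = $465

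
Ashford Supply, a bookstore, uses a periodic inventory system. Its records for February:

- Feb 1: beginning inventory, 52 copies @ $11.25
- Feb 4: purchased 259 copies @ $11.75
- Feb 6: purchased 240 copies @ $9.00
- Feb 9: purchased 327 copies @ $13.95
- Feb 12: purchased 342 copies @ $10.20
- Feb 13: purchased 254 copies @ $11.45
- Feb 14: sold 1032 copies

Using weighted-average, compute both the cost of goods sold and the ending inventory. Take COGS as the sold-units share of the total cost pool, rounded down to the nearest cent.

Feb 14, sell 1032: 1032/1474 × $16,746.60 → $11,724.89
Ending inventory (cost pool remaining) = $5,021.71

COGS = $11,724.89; ending inventory = $5,021.71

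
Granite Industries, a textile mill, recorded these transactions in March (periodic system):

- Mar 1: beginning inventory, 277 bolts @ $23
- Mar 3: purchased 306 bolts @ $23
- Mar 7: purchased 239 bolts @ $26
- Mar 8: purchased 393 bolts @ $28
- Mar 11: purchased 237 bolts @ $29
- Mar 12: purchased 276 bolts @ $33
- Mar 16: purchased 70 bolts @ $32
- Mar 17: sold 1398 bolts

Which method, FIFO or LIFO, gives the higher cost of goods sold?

FIFO COGS: 277 @ $23 + 306 @ $23 + 239 @ $26 + 393 @ $28 + 183 @ $29 = $35,934
LIFO COGS: 70 @ $32 + 276 @ $33 + 237 @ $29 + 393 @ $28 + 239 @ $26 + 183 @ $23 = $39,648

LIFO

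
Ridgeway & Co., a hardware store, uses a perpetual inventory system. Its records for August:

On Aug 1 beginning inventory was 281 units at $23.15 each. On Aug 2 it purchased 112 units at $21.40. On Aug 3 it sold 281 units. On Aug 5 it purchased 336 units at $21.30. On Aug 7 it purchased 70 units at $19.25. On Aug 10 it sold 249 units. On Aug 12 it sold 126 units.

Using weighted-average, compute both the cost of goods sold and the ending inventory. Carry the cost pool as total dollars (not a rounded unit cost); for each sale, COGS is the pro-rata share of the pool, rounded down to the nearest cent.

After Aug 1: 281 on hand, pool $6,505.15 (≈ $23.1500 each)
After Aug 2: 393 on hand, pool $8,901.95 (≈ $22.6513 each)
Aug 3, sell 281: 281/393 × $8,901.95 → $6,365.00
After Aug 5: 448 on hand, pool $9,693.75 (≈ $21.6378 each)
After Aug 7: 518 on hand, pool $11,041.25 (≈ $21.3152 each)
Aug 10, sell 249: 249/518 × $11,041.25 → $5,307.47
Aug 12, sell 126: 126/269 × $5,733.78 → $2,685.71
Total COGS = $6,365.00 + $5,307.47 + $2,685.71 = $14,358.18
Ending inventory (cost pool remaining) = $3,048.07

COGS = $14,358.18; ending inventory = $3,048.07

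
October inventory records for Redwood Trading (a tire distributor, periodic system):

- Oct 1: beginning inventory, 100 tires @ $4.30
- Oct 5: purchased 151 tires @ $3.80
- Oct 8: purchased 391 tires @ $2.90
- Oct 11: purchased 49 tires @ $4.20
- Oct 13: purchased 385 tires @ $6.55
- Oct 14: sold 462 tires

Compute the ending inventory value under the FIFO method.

Oct 14, 462 sold [FIFO — oldest first]: 100 @ $4.30 + 151 @ $3.80 + 211 @ $2.90 = $1,615.70
Ending inventory: 180 @ $2.90 + 49 @ $4.20 + 385 @ $6.55 = $3,249.55
Check: goods available $4,865.25 = COGS $1,615.70 + ending $3,249.55

Ending inventory = $3,249.55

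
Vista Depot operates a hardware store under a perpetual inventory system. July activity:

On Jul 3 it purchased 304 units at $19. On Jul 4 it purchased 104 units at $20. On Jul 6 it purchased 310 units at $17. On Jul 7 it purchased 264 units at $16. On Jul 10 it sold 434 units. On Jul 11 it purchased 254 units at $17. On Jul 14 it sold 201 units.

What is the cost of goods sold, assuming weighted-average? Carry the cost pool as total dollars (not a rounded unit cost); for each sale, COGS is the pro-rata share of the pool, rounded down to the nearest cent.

COGS = $11,176.66

After Jul 3: 304 on hand, pool $5,776.00 (≈ $19.0000 each)
After Jul 4: 408 on hand, pool $7,856.00 (≈ $19.2549 each)
After Jul 6: 718 on hand, pool $13,126.00 (≈ $18.2813 each)
After Jul 7: 982 on hand, pool $17,350.00 (≈ $17.6680 each)
Jul 10, sell 434: 434/982 × $17,350.00 → $7,667.92
After Jul 11: 802 on hand, pool $14,000.08 (≈ $17.4565 each)
Jul 14, sell 201: 201/802 × $14,000.08 → $3,508.74
Total COGS = $7,667.92 + $3,508.74 = $11,176.66
Ending inventory (cost pool remaining) = $10,491.34
Check: goods available $21,668.00 = COGS $11,176.66 + ending $10,491.34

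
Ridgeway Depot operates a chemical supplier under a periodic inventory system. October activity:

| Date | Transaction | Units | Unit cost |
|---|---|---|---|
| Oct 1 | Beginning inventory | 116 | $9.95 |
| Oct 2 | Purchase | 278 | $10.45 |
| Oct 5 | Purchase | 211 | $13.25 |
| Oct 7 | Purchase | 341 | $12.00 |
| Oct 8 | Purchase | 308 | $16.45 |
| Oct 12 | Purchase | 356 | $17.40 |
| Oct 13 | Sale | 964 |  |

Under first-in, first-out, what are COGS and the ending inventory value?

Oct 13, 964 sold [FIFO — oldest first]: 116 @ $9.95 + 278 @ $10.45 + 211 @ $13.25 + 341 @ $12.00 + 18 @ $16.45 = $11,243.15
Ending inventory: 290 @ $16.45 + 356 @ $17.40 = $10,964.90

COGS = $11,243.15; ending inventory = $10,964.90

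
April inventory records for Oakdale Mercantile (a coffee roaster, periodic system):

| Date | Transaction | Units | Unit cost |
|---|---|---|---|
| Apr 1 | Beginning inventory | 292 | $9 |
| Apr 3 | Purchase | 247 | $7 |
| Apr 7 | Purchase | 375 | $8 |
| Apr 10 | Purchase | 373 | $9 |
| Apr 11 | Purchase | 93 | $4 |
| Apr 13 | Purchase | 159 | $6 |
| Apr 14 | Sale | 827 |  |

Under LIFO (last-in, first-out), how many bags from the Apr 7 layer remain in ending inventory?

173

Apr 14, 827 sold [LIFO — newest first]: 159 @ $6 + 93 @ $4 + 373 @ $9 + 202 @ $8 = $6,299
Ending inventory: 292 @ $9 + 247 @ $7 + 173 @ $8 = $5,741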